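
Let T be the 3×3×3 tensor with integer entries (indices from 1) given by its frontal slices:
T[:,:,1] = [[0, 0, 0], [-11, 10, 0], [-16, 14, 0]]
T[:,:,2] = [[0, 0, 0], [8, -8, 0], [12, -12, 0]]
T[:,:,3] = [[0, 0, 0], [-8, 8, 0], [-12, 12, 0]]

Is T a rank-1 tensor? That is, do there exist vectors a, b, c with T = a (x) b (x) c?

The mode-2 unfolding of T (rows indexed by j, columns by (i,k) = (1,1), (1,2), (1,3), (2,1), (2,2), (2,3), (3,1), (3,2), (3,3)) is [[0, 0, 0, -11, 8, -8, -16, 12, -12], [0, 0, 0, 10, -8, 8, 14, -12, 12], [0, 0, 0, 0, 0, 0, 0, 0, 0]].
There the 2×2 minor on rows j ∈ {1, 2}, columns (i,k) ∈ {(2,1), (2,2)} is det [[-11, 8], [10, -8]] = 8 ≠ 0, so this unfolding has rank ≥ 2; CP rank is at least every unfolding rank, so rank(T) ≥ 2.
In particular rank(T) ≥ 2 > 1, so T is not rank-1.

No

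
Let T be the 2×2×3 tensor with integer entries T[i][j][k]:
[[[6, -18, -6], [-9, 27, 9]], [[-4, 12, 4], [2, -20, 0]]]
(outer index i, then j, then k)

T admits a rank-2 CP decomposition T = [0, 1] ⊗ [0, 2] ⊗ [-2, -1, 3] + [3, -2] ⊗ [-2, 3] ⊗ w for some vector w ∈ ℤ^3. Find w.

w = [-1, 3, 1]

Subtract the known terms from T to get the rank-1 residual R = [3, -2] ⊗ [-2, 3] ⊗ w, so R[i,j,k] = a[i]·b[j]·w[k]. Pick indices with nonzero a[0]·b[0] = (3)·(-2) = -6. Only the fibre through (0,0,·) is needed: R[0,0,:] = T[0,0,:] − Σₗ aₗ[0]bₗ[0]cₗ = [6, -18, -6] − (0)·(0)·[-2, -1, 3] = [6, -18, -6]. Then w[k] = R[0,0,k] / -6 for each k, giving w = [6, -18, -6] / -6 = [-1, 3, 1].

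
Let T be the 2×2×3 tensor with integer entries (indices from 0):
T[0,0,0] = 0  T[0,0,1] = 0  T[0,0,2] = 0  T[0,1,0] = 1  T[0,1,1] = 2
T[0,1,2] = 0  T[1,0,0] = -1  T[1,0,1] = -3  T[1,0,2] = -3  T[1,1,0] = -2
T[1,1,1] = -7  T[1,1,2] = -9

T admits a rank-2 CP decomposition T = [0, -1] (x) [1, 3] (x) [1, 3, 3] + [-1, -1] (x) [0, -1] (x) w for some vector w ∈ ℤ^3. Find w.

w = [1, 2, 0]

Subtract the known terms from T to get the rank-1 residual R = [-1, -1] (x) [0, -1] (x) w, so R[i,j,k] = a[i]·b[j]·w[k]. Pick indices with nonzero a[0]·b[1] = (-1)·(-1) = 1. Only the fibre through (0,1,·) is needed: R[0,1,:] = T[0,1,:] − Σₗ aₗ[0]bₗ[1]cₗ = [1, 2, 0] − (0)·(3)·[1, 3, 3] = [1, 2, 0]. Then w[k] = R[0,1,k] / 1 for each k, giving w = [1, 2, 0] / 1 = [1, 2, 0].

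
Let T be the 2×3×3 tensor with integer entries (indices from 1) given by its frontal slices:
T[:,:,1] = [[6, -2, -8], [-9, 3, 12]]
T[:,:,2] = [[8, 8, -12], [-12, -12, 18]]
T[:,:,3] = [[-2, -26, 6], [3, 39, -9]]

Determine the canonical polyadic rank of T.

2

Lower bound: in the mode-2 unfolding of T (rows indexed by j, columns by (i,k)) the 2×2 minor on rows j ∈ {1, 2}, columns (i,k) ∈ {(1,1), (1,2)} is det [[6, 8], [-2, 8]] = 64 ≠ 0, so that unfolding has rank ≥ 2 and hence rank(T) ≥ 2 (CP rank is at least every unfolding rank, though it can be larger).
Upper bound: T[i,:,:] = a[i]·M for every slice, with a = (2, -3) and M = [[3, 4, -1], [-1, 4, -13], [-4, -6, 3]] (rows j, columns k).
The rows of M satisfy (row 2) = −11·(row 1) − 8·(row 3), so splitting by rows, M = (1, -11, 0)(3, 4, -1)ᵀ + (0, -8, 1)(-4, -6, 3)ᵀ.
Hence T = (2, -3) ∘ (1, -11, 0) ∘ (3, 4, -1) + (2, -3) ∘ (0, -8, 1) ∘ (-4, -6, 3), so rank(T) ≤ 2.
These bounds meet, so rank(T) = 2.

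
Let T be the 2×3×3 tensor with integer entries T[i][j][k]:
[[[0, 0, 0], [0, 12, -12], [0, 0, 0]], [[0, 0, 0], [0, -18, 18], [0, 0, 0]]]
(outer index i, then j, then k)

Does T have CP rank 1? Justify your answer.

If T = a (x) b (x) c then every fibre of T is a multiple of the corresponding factor, so read the factors off the fibres through the nonzero entry T[0,1,1] = 12.
The mode-1 fibre T[:,1,1] = [12, -18] gives a = [2, -3] (primitive direction); the mode-2 fibre T[0,:,1] = [0, 12, 0] gives b = [0, 1, 0]; then c[k] = T[0,1,k] / (a[0]·b[1]) = [0, 12, -12] / 2 = [0, 6, -6].
Expanding [2, -3] (x) [0, 1, 0] (x) [0, 6, -6] reproduces all 18 entries of T, so T = [2, -3] (x) [0, 1, 0] (x) [0, 6, -6] and rank(T) ≤ 1.
Equivalently every frontal slice T[:,:,k] is c[k] times the rank-1 matrix [2, -3] (x) [0, 1, 0]. So T has rank 1 (it is nonzero).

Yes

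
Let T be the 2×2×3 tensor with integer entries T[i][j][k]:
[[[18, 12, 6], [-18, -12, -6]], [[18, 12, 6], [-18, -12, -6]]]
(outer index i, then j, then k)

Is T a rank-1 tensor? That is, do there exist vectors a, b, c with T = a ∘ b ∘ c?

Yes

If T = a ∘ b ∘ c then every fibre of T is a multiple of the corresponding factor, so read the factors off the fibres through the nonzero entry T[0,0,0] = 18.
The mode-1 fibre T[:,0,0] = [18, 18] gives a = [1, 1] (primitive direction); the mode-2 fibre T[0,:,0] = [18, -18] gives b = [1, -1]; then c[k] = T[0,0,k] / (a[0]·b[0]) = [18, 12, 6] / 1 = [18, 12, 6].
Expanding [1, 1] ∘ [1, -1] ∘ [18, 12, 6] reproduces all 12 entries of T, so T = [1, 1] ∘ [1, -1] ∘ [18, 12, 6] and rank(T) ≤ 1.
Equivalently every frontal slice T[:,:,k] is c[k] times the rank-1 matrix [1, 1] ∘ [1, -1]. So T has rank 1 (it is nonzero).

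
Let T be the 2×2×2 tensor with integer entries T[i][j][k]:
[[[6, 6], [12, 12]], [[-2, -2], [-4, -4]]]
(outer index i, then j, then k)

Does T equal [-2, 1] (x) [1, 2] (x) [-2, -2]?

No

Reconstruct entry (0,0,0) from the claimed factors: Σₗ aₗ[0]bₗ[0]cₗ[0] = (-2)·(1)·(-2) = 4, but T[0,0,0] = 6. The claim is false.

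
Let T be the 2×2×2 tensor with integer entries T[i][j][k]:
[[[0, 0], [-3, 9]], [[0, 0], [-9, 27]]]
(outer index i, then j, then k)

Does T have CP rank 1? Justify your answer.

Yes

The mode-1 fibre T[:,1,0] = [-3, -9] gives a = [1, 3] (primitive direction); the mode-2 fibre T[0,:,0] = [0, -3] gives b = [0, 1]; then c[k] = T[0,1,k] / (a[0]·b[1]) = [-3, 9] / 1 = [-3, 9].
Expanding [1, 3] (x) [0, 1] (x) [-3, 9] reproduces all 8 entries of T, so T = [1, 3] (x) [0, 1] (x) [-3, 9] and rank(T) ≤ 1.
Equivalently every frontal slice T[:,:,k] is c[k] times the rank-1 matrix [1, 3] (x) [0, 1]. So T has rank 1 (it is nonzero).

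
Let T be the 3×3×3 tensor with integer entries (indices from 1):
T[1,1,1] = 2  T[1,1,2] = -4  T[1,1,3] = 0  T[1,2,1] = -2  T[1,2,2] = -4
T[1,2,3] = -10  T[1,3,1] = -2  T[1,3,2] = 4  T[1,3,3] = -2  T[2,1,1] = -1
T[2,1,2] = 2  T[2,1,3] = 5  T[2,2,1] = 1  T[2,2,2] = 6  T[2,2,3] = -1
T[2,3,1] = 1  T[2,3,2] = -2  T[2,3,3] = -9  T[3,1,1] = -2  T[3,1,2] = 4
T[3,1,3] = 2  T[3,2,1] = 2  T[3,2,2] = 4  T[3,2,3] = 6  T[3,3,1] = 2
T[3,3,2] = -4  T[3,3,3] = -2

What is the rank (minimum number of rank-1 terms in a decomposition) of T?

Lower bound: the mode-1 unfolding of T (rows indexed by i, columns by (j,k) = (1,1), (1,2), (1,3), (2,1), (2,2), (2,3), (3,1), (3,2), (3,3)) is [[2, -4, 0, -2, -4, -10, -2, 4, -2], [-1, 2, 5, 1, 6, -1, 1, -2, -9], [-2, 4, 2, 2, 4, 6, 2, -4, -2]].
There the 3×3 minor on rows i ∈ {1, 2, 3}, columns (j,k) ∈ {(1,1), (1,3), (2,2)} is det [[2, 0, -4], [-1, 5, 6], [-2, 2, 4]] = -16 ≠ 0, so this unfolding has rank ≥ 3; CP rank is at least every unfolding rank, so rank(T) ≥ 3. (This is only a lower bound: in general the CP rank may exceed every unfolding rank, so we still need to exhibit 3 rank-1 terms summing to T.)
Upper bound: T is a sum of 3 rank-1 terms, T = (1, -1, -1) ⊗ (0, 1, 0) ⊗ (0, -8, -8) + (1, 2, 0) ⊗ (1, -2, -2) ⊗ (0, 0, 2) + (2, -1, -2) ⊗ (1, -1, -1) ⊗ (1, -2, -1) (one valid choice — decompositions are not unique — normalised so each a, b is primitive with positive first nonzero entry; check it by expanding all entries), so rank(T) ≤ 3.
These bounds meet, so rank(T) = 3.
Check entry T[1,3,1] = -2: (1)·(0)·(0) + (1)·(-2)·(0) + (2)·(-1)·(1) = -2.

3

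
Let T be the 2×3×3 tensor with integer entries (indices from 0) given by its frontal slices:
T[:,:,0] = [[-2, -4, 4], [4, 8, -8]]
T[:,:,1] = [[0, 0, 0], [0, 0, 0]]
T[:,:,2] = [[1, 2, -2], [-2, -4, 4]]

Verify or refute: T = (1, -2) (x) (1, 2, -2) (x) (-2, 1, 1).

No

Reconstruct entry (0,0,1) from the claimed factors: Σₗ aₗ[0]bₗ[0]cₗ[1] = (1)·(1)·(1) = 1, but T[0,0,1] = 0. The claim is false.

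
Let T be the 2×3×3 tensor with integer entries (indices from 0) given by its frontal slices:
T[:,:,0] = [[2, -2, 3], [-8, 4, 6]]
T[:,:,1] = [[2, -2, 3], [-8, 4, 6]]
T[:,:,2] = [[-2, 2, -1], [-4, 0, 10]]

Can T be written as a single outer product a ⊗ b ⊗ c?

No

The mode-2 unfolding of T (rows indexed by j, columns by (i,k) = (0,0), (0,1), (0,2), (1,0), (1,1), (1,2)) is [[2, 2, -2, -8, -8, -4], [-2, -2, 2, 4, 4, 0], [3, 3, -1, 6, 6, 10]].
There the 3×3 minor on rows j ∈ {0, 1, 2}, columns (i,k) ∈ {(0,0), (0,2), (1,0)} is det [[2, -2, -8], [-2, 2, 4], [3, -1, 6]] = 16 ≠ 0, so this unfolding has rank ≥ 3; CP rank is at least every unfolding rank, so rank(T) ≥ 3.
In particular rank(T) ≥ 3 > 1, so T is not rank-1.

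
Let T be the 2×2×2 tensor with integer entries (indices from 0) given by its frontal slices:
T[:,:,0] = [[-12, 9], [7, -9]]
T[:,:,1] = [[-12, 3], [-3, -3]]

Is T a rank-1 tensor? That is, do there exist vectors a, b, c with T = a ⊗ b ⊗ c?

No

The mode-3 unfolding of T (rows indexed by k, columns by (i,j) = (0,0), (0,1), (1,0), (1,1)) is [[-12, 9, 7, -9], [-12, 3, -3, -3]].
There the 2×2 minor on rows k ∈ {0, 1}, columns (i,j) ∈ {(0,0), (0,1)} is det [[-12, 9], [-12, 3]] = 72 ≠ 0, so this unfolding has rank ≥ 2; CP rank is at least every unfolding rank, so rank(T) ≥ 2.
In particular rank(T) ≥ 2 > 1, so T is not rank-1.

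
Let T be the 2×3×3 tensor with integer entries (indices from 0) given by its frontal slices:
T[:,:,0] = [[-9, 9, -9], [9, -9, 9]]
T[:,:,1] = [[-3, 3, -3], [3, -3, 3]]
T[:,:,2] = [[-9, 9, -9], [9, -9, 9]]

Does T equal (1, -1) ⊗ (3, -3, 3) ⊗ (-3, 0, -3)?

No

Reconstruct entry (0,0,1) from the claimed factors: Σₗ aₗ[0]bₗ[0]cₗ[1] = (1)·(3)·(0) = 0, but T[0,0,1] = -3. The claim is false.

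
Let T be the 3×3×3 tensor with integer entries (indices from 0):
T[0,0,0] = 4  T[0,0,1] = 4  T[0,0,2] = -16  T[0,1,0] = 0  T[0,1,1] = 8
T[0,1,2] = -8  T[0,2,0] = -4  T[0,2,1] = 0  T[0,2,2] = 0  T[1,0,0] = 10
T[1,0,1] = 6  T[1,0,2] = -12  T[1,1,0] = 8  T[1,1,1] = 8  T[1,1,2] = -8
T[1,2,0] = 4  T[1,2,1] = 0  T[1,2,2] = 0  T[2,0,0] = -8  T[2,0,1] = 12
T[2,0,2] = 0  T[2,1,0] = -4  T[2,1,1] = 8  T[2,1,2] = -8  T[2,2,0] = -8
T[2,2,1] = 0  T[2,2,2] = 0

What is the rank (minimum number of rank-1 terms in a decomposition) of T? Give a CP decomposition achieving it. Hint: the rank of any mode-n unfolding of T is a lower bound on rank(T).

rank(T) = 3

Lower bound: the mode-1 unfolding of T (rows indexed by i, columns by (j,k) = (0,0), (0,1), (0,2), (1,0), (1,1), (1,2), (2,0), (2,1), (2,2)) is [[4, 4, -16, 0, 8, -8, -4, 0, 0], [10, 6, -12, 8, 8, -8, 4, 0, 0], [-8, 12, 0, -4, 8, -8, -8, 0, 0]].
There the 3×3 minor on rows i ∈ {0, 1, 2}, columns (j,k) ∈ {(0,0), (0,1), (0,2)} is det [[4, 4, -16], [10, 6, -12], [-8, 12, 0]] = -1728 ≠ 0, so this unfolding has rank ≥ 3; CP rank is at least every unfolding rank, so rank(T) ≥ 3. (This is only a lower bound: in general the CP rank may exceed every unfolding rank, so we still need to exhibit 3 rank-1 terms summing to T.)
Upper bound: T is a sum of 3 rank-1 terms, T = [1, -1, 2] ⊗ [1, 1, 1] ⊗ [-4, 0, 0] + [1, 1, 1] ⊗ [1, 1, 0] ⊗ [4, 8, -8] + [2, 1, -2] ⊗ [1, 0, 0] ⊗ [2, -2, -4] (one valid choice — decompositions are not unique — normalised so each a, b is primitive with positive first nonzero entry; check it by expanding all entries), so rank(T) ≤ 3.
These bounds meet, so rank(T) = 3.
Check entry T[2,0,1] = 12: (2)·(1)·(0) + (1)·(1)·(8) + (-2)·(1)·(-2) = 12.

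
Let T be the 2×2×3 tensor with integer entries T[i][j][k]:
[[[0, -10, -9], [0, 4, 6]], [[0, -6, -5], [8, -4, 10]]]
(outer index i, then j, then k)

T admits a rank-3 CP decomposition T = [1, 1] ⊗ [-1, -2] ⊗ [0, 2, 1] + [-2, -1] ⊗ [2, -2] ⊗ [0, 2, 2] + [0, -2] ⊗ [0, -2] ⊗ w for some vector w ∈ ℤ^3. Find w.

w = [2, -1, 2]

Subtract the known terms from T to get the rank-1 residual R = [0, -2] ⊗ [0, -2] ⊗ w, so R[i,j,k] = a[i]·b[j]·w[k]. Pick indices with nonzero a[1]·b[1] = (-2)·(-2) = 4. Only the fibre through (1,1,·) is needed: R[1,1,:] = T[1,1,:] − Σₗ aₗ[1]bₗ[1]cₗ = [8, -4, 10] − (1)·(-2)·[0, 2, 1] − (-1)·(-2)·[0, 2, 2] = [8, -4, 8]. Then w[k] = R[1,1,k] / 4 for each k, giving w = [8, -4, 8] / 4 = [2, -1, 2].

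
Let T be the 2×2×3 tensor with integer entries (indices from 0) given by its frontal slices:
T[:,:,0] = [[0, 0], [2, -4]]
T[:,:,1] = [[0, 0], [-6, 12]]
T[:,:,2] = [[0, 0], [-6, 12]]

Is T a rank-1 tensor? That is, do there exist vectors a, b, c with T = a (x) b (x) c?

If T = a (x) b (x) c then every fibre of T is a multiple of the corresponding factor, so read the factors off the fibres through the nonzero entry T[1,0,0] = 2.
The mode-1 fibre T[:,0,0] = [0, 2] gives a = (0, 1) (primitive direction); the mode-2 fibre T[1,:,0] = [2, -4] gives b = (1, -2); then c[k] = T[1,0,k] / (a[1]·b[0]) = [2, -6, -6] / 1 = (2, -6, -6).
Expanding (0, 1) (x) (1, -2) (x) (2, -6, -6) reproduces all 12 entries of T, so T = (0, 1) (x) (1, -2) (x) (2, -6, -6) and rank(T) ≤ 1.
Equivalently every frontal slice T[:,:,k] is c[k] times the rank-1 matrix (0, 1) (x) (1, -2). So T has rank 1 (it is nonzero).

Yes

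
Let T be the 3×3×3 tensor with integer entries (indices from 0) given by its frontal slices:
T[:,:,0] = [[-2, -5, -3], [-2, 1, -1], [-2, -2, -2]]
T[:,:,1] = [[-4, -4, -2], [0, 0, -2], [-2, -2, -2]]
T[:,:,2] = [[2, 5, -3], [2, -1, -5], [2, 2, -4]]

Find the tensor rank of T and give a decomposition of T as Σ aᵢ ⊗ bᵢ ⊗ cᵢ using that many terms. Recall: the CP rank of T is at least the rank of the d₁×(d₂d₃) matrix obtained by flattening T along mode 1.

rank(T) = 3

Lower bound: the mode-3 unfolding of T (rows indexed by k, columns by (i,j) = (0,0), (0,1), (0,2), (1,0), (1,1), (1,2), (2,0), (2,1), (2,2)) is [[-2, -5, -3, -2, 1, -1, -2, -2, -2], [-4, -4, -2, 0, 0, -2, -2, -2, -2], [2, 5, -3, 2, -1, -5, 2, 2, -4]].
There the 3×3 minor on rows k ∈ {0, 1, 2}, columns (i,j) ∈ {(0,0), (0,1), (0,2)} is det [[-2, -5, -3], [-4, -4, -2], [2, 5, -3]] = 72 ≠ 0, so this unfolding has rank ≥ 3; CP rank is at least every unfolding rank, so rank(T) ≥ 3. (Flattening ranks never certify an upper bound on CP rank; for that we must actually write T with 3 rank-1 terms.)
Upper bound: T is a sum of 3 rank-1 terms, T = (1, -1, 0) ⊗ (2, -1, -1) ⊗ (1, 0, -1) + (1, 1, 1) ⊗ (0, 0, 1) ⊗ (-2, -2, -4) + (2, 0, 1) ⊗ (1, 1, 0) ⊗ (-2, -2, 2) (written with every a and b primitive with positive leading entry and the scale carried by c; CP decompositions are not unique, and this one is verified by expanding entrywise), so rank(T) ≤ 3.
These bounds meet, so rank(T) = 3.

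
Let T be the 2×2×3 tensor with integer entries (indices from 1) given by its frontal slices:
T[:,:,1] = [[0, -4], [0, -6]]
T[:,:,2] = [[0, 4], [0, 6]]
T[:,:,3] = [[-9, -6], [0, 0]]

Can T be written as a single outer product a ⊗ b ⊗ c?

No

The mode-2 unfolding of T (rows indexed by j, columns by (i,k) = (1,1), (1,2), (1,3), (2,1), (2,2), (2,3)) is [[0, 0, -9, 0, 0, 0], [-4, 4, -6, -6, 6, 0]].
There the 2×2 minor on rows j ∈ {1, 2}, columns (i,k) ∈ {(1,1), (1,3)} is det [[0, -9], [-4, -6]] = -36 ≠ 0, so this unfolding has rank ≥ 2; CP rank is at least every unfolding rank, so rank(T) ≥ 2.
In particular rank(T) ≥ 2 > 1, so T is not rank-1.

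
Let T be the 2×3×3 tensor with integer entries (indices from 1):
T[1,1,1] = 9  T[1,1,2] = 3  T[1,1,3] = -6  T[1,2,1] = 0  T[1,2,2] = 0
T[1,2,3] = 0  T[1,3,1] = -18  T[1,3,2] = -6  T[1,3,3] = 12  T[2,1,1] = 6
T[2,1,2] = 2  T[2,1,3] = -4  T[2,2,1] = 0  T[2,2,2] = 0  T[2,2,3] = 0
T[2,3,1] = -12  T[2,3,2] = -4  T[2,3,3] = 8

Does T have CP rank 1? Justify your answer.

If T = a (x) b (x) c then every fibre of T is a multiple of the corresponding factor, so read the factors off the fibres through the nonzero entry T[1,1,1] = 9.
The mode-1 fibre T[:,1,1] = [9, 6] gives a = [3, 2] (primitive direction); the mode-2 fibre T[1,:,1] = [9, 0, -18] gives b = [1, 0, -2]; then c[k] = T[1,1,k] / (a[1]·b[1]) = [9, 3, -6] / 3 = [3, 1, -2].
Expanding [3, 2] (x) [1, 0, -2] (x) [3, 1, -2] reproduces all 18 entries of T, so T = [3, 2] (x) [1, 0, -2] (x) [3, 1, -2] and rank(T) ≤ 1.
Equivalently every frontal slice T[:,:,k] is c[k] times the rank-1 matrix [3, 2] (x) [1, 0, -2]. So T has rank 1 (it is nonzero).

Yes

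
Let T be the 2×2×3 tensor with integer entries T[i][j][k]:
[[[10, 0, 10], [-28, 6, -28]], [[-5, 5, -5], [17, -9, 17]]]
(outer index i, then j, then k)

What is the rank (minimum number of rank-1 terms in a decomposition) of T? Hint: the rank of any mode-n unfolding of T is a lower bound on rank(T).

2

Lower bound: the mode-3 unfolding of T (rows indexed by k, columns by (i,j) = (0,0), (0,1), (1,0), (1,1)) is [[10, -28, -5, 17], [0, 6, 5, -9], [10, -28, -5, 17]].
There the 2×2 minor on rows k ∈ {0, 1}, columns (i,j) ∈ {(0,0), (0,1)} is det [[10, -28], [0, 6]] = 60 ≠ 0, so this unfolding has rank ≥ 2; CP rank is at least every unfolding rank, so rank(T) ≥ 2. (Flattening ranks never certify an upper bound on CP rank; for that we must actually write T with 2 rank-1 terms.)
Upper bound — finding two terms. Write S_k = T[:,:,k] for the frontal slices: S₀ = [[10, -28], [-5, 17]], S₁ = [[0, 6], [5, -9]], S₂ = [[10, -28], [-5, 17]].
If T = a₁ ∘ b₁ ∘ c₁ + a₂ ∘ b₂ ∘ c₂ then each S_k = c₁[k]·a₁b₁ᵀ + c₂[k]·a₂b₂ᵀ. S₀ and S₁ are linearly independent, so a₁b₁ᵀ and a₂b₂ᵀ must span the same plane of matrices: they are the rank-1 matrices of the form x·S₀ + y·S₁.
det(x·S₀ + y·S₁) is 30·x² + 80·xy − 30·y² = 10·(x + 3·y)(3·x − y), vanishing at (x:y) = (3:-1) and (1:3).
M₁ = 3·S₀ − S₁ = [[30, -90], [-20, 60]] = 10·(3, -2)(1, -3)ᵀ and M₂ = S₀ + 3·S₁ = [[10, -10], [10, -10]] = 10·(1, 1)(1, -1)ᵀ, so take a₁ = (3, -2), b₁ = (1, -3), a₂ = (1, 1), b₂ = (1, -1).
Each slice is an integer combination of E₁ = a₁b₁ᵀ and E₂ = a₂b₂ᵀ: S₀ = 3·E₁ + E₂, S₁ = −E₁ + 3·E₂, S₂ = 3·E₁ + E₂; reading off coefficients, c₁ = (3, -1, 3) and c₂ = (1, 3, 1).
Hence T = (3, -2) ∘ (1, -3) ∘ (3, -1, 3) + (1, 1) ∘ (1, -1) ∘ (1, 3, 1), so rank(T) ≤ 2.
These bounds meet, so rank(T) = 2.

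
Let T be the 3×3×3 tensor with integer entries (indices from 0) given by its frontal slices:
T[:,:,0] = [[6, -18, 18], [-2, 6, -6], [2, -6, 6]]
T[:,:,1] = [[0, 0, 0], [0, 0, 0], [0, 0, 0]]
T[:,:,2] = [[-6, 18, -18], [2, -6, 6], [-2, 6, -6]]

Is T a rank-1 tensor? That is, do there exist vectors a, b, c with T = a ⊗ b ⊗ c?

Yes

If T = a ⊗ b ⊗ c then every fibre of T is a multiple of the corresponding factor, so read the factors off the fibres through the nonzero entry T[0,0,0] = 6.
The mode-1 fibre T[:,0,0] = [6, -2, 2] gives a = [3, -1, 1] (primitive direction); the mode-2 fibre T[0,:,0] = [6, -18, 18] gives b = [1, -3, 3]; then c[k] = T[0,0,k] / (a[0]·b[0]) = [6, 0, -6] / 3 = [2, 0, -2].
Expanding [3, -1, 1] ⊗ [1, -3, 3] ⊗ [2, 0, -2] reproduces all 27 entries of T, so T = [3, -1, 1] ⊗ [1, -3, 3] ⊗ [2, 0, -2] and rank(T) ≤ 1.
Equivalently every frontal slice T[:,:,k] is c[k] times the rank-1 matrix [3, -1, 1] ⊗ [1, -3, 3]. So T has rank 1 (it is nonzero).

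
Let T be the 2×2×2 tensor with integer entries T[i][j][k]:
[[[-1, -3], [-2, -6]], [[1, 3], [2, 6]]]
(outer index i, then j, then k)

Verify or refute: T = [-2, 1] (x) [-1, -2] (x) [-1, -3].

Reconstruct entry (0,0,0) from the claimed factors: Σₗ aₗ[0]bₗ[0]cₗ[0] = (-2)·(-1)·(-1) = -2, but T[0,0,0] = -1. The claim is false.

No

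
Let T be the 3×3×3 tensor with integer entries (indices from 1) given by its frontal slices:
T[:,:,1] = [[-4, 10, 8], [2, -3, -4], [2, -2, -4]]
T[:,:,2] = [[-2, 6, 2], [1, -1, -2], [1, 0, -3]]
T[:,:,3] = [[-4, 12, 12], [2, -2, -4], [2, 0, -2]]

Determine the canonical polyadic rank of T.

3

Lower bound: the mode-2 unfolding of T (rows indexed by j, columns by (i,k) = (1,1), (1,2), (1,3), (2,1), (2,2), (2,3), (3,1), (3,2), (3,3)) is [[-4, -2, -4, 2, 1, 2, 2, 1, 2], [10, 6, 12, -3, -1, -2, -2, 0, 0], [8, 2, 12, -4, -2, -4, -4, -3, -2]].
There the 3×3 minor on rows j ∈ {1, 2, 3}, columns (i,k) ∈ {(1,1), (1,2), (1,3)} is det [[-4, -2, -4], [10, 6, 12], [8, 2, 12]] = -32 ≠ 0, so this unfolding has rank ≥ 3; CP rank is at least every unfolding rank, so rank(T) ≥ 3. (This is only a lower bound: in general the CP rank may exceed every unfolding rank, so we still need to exhibit 3 rank-1 terms summing to T.)
Upper bound: T is a sum of 3 rank-1 terms, T = [2, -1, -1] ⊗ [1, -2, -2] ⊗ [-2, -1, -2] + [2, 0, 1] ⊗ [0, 0, 1] ⊗ [0, -1, 2] + [2, 1, 2] ⊗ [0, 1, 0] ⊗ [1, 1, 2] (written with every a and b primitive with positive leading entry and the scale carried by c; CP decompositions are not unique, and this one is verified by expanding entrywise), so rank(T) ≤ 3.
These bounds meet, so rank(T) = 3.
Check entry T[2,1,2] = 1: (-1)·(1)·(-1) + (0)·(0)·(-1) + (1)·(0)·(1) = 1.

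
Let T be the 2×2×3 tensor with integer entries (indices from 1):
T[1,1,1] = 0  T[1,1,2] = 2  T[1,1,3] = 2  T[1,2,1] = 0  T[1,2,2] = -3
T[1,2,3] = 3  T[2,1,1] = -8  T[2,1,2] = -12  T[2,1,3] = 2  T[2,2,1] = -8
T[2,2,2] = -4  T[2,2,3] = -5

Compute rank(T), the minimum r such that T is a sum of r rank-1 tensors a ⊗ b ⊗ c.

3

Lower bound: the mode-3 unfolding of T (rows indexed by k, columns by (i,j) = (1,1), (1,2), (2,1), (2,2)) is [[0, 0, -8, -8], [2, -3, -12, -4], [2, 3, 2, -5]].
There the 3×3 minor on rows k ∈ {1, 2, 3}, columns (i,j) ∈ {(1,1), (1,2), (2,1)} is det [[0, 0, -8], [2, -3, -12], [2, 3, 2]] = -96 ≠ 0, so this unfolding has rank ≥ 3; CP rank is at least every unfolding rank, so rank(T) ≥ 3. (Unfolding ranks only ever bound the CP rank from below — rank(T) can be strictly larger than all of them — so the matching upper bound has to come from an explicit 3-term decomposition.)
Upper bound: T is a sum of 3 rank-1 terms, T = [0, 1] ⊗ [1, 1] ⊗ [-8, -4, -8] + [1, -1] ⊗ [2, -1] ⊗ [0, 2, -1] + [1, 2] ⊗ [2, 1] ⊗ [0, -1, 2] (one valid choice — decompositions are not unique — normalised so each a, b is primitive with positive first nonzero entry; check it by expanding all entries), so rank(T) ≤ 3.
These bounds meet, so rank(T) = 3.
Check entry T[1,1,1] = 0: (0)·(1)·(-8) + (1)·(2)·(0) + (1)·(2)·(0) = 0.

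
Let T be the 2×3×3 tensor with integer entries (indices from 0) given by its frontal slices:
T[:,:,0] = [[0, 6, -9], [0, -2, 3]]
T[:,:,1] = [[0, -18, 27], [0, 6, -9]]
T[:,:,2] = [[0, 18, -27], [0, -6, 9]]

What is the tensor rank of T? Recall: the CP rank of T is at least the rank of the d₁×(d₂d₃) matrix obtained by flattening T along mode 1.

1

Lower bound: T ≠ 0 (e.g. T[0,1,0] = 6), so rank(T) ≥ 1.
Upper bound: if T = a ⊗ b ⊗ c then every fibre of T is a multiple of the corresponding factor, so read the factors off the fibres through the nonzero entry T[0,1,0] = 6.
The mode-1 fibre T[:,1,0] = [6, -2] gives a = [3, -1] (primitive direction); the mode-2 fibre T[0,:,0] = [0, 6, -9] gives b = [0, 2, -3]; then c[k] = T[0,1,k] / (a[0]·b[1]) = [6, -18, 18] / 6 = [1, -3, 3].
Expanding [3, -1] ⊗ [0, 2, -3] ⊗ [1, -3, 3] reproduces all 18 entries of T, so T = [3, -1] ⊗ [0, 2, -3] ⊗ [1, -3, 3] and rank(T) ≤ 1.
These bounds meet, so rank(T) = 1.
Check entry T[0,2,0] = -9: (3)·(-3)·(1) = -9.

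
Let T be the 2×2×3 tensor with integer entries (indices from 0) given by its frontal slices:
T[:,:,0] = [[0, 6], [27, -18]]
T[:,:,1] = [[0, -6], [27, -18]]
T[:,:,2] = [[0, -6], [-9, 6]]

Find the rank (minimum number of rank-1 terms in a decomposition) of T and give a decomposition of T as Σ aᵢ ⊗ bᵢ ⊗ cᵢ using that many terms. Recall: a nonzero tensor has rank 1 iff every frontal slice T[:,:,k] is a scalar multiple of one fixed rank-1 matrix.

rank(T) = 2

Lower bound: in the mode-3 unfolding of T (rows indexed by k, columns by (i,j)) the 2×2 minor on rows k ∈ {0, 1}, columns (i,j) ∈ {(0,1), (1,0)} is det [[6, 27], [-6, 27]] = 324 ≠ 0, so that unfolding has rank ≥ 2 and hence rank(T) ≥ 2 (CP rank is at least every unfolding rank, though it can be larger).
Upper bound: with S_k = T[:,:,k], the two rank-1 terms a₁b₁ᵀ, a₂b₂ᵀ are the rank-1 members of the pencil x·S₀ + y·S₁.
det(x·S₀ + y·S₁) is −162·x² + 162·y² = (-162)·(x − y)(x + y), vanishing at (x:y) = (1:1) and (1:-1).
M₁ = S₀ + S₁ = [[0, 0], [54, -36]] = 18·[0, 1][3, -2]ᵀ and M₂ = S₀ − S₁ = [[0, 12], [0, 0]] = 12·[1, 0][0, 1]ᵀ, so take a₁ = [0, 1], b₁ = [3, -2], a₂ = [1, 0], b₂ = [0, 1].
Each slice is an integer combination of E₁ = a₁b₁ᵀ and E₂ = a₂b₂ᵀ: S₀ = 9·E₁ + 6·E₂, S₁ = 9·E₁ − 6·E₂, S₂ = −3·E₁ − 6·E₂; reading off coefficients, c₁ = [9, 9, -3] and c₂ = [6, -6, -6].
Hence T = [0, 1] ⊗ [3, -2] ⊗ [9, 9, -3] + [1, 0] ⊗ [0, 1] ⊗ [6, -6, -6], so rank(T) ≤ 2.
These bounds meet, so rank(T) = 2.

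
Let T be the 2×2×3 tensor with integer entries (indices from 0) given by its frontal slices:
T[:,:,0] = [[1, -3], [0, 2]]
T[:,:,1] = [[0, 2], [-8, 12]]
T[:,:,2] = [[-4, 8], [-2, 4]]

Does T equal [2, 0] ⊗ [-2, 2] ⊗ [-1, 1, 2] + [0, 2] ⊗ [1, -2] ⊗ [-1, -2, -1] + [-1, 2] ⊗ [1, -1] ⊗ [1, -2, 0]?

No

Reconstruct entry (0,0,0) from the claimed factors: Σₗ aₗ[0]bₗ[0]cₗ[0] = (2)·(-2)·(-1) + (0)·(1)·(-1) + (-1)·(1)·(1) = 3, but T[0,0,0] = 1. The claim is false.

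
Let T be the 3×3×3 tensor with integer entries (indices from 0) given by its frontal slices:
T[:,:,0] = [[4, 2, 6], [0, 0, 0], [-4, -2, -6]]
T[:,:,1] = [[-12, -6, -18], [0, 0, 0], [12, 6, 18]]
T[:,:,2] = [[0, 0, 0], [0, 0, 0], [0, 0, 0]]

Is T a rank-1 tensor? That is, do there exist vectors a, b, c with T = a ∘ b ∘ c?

If T = a ∘ b ∘ c then every fibre of T is a multiple of the corresponding factor, so read the factors off the fibres through the nonzero entry T[0,0,0] = 4.
The mode-1 fibre T[:,0,0] = [4, 0, -4] gives a = [1, 0, -1] (primitive direction); the mode-2 fibre T[0,:,0] = [4, 2, 6] gives b = [2, 1, 3]; then c[k] = T[0,0,k] / (a[0]·b[0]) = [4, -12, 0] / 2 = [2, -6, 0].
Expanding [1, 0, -1] ∘ [2, 1, 3] ∘ [2, -6, 0] reproduces all 27 entries of T, so T = [1, 0, -1] ∘ [2, 1, 3] ∘ [2, -6, 0] and rank(T) ≤ 1.
Equivalently every frontal slice T[:,:,k] is c[k] times the rank-1 matrix [1, 0, -1] ∘ [2, 1, 3]. So T has rank 1 (it is nonzero).

Yes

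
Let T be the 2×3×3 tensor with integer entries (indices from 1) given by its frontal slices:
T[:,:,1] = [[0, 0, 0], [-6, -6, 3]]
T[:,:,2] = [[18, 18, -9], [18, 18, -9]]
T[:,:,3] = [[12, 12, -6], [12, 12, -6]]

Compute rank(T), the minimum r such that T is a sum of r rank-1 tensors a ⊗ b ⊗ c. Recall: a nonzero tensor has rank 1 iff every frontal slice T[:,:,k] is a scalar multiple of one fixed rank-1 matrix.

2

Lower bound: the mode-3 unfolding of T (rows indexed by k, columns by (i,j) = (1,1), (1,2), (1,3), (2,1), (2,2), (2,3)) is [[0, 0, 0, -6, -6, 3], [18, 18, -9, 18, 18, -9], [12, 12, -6, 12, 12, -6]].
There the 2×2 minor on rows k ∈ {1, 2}, columns (i,j) ∈ {(1,1), (2,1)} is det [[0, -6], [18, 18]] = 108 ≠ 0, so this unfolding has rank ≥ 2; CP rank is at least every unfolding rank, so rank(T) ≥ 2. (Flattening ranks never certify an upper bound on CP rank; for that we must actually write T with 2 rank-1 terms.)
Upper bound — finding two terms. Every mode-2 slice of T is a multiple of one matrix: T[:,j,:] = b[j]·M with b = [2, 2, -1] and M = [[0, 9, 6], [-3, 9, 6]] (rows indexed by i, columns by k). So it suffices to write M as a sum of two rank-1 matrices.
Splitting M by its rows (i = 1, 2), M = [1, 0][0, 9, 6]ᵀ + [0, 1][-3, 9, 6]ᵀ.
Hence T = [1, 0] ⊗ [2, 2, -1] ⊗ [0, 9, 6] + [0, 1] ⊗ [2, 2, -1] ⊗ [-3, 9, 6], so rank(T) ≤ 2.
These bounds meet, so rank(T) = 2.
Check entry T[2,1,1] = -6: (0)·(2)·(0) + (1)·(2)·(-3) = -6.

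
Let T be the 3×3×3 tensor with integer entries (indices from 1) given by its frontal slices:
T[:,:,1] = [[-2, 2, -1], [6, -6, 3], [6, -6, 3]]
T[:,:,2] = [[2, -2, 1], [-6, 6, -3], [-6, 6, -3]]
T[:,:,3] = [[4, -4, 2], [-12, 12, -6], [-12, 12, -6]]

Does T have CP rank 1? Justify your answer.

The mode-1 fibre T[:,1,1] = [-2, 6, 6] gives a = [1, -3, -3] (primitive direction); the mode-2 fibre T[1,:,1] = [-2, 2, -1] gives b = [2, -2, 1]; then c[k] = T[1,1,k] / (a[1]·b[1]) = [-2, 2, 4] / 2 = [-1, 1, 2].
Expanding [1, -3, -3] (x) [2, -2, 1] (x) [-1, 1, 2] reproduces all 27 entries of T, so T = [1, -3, -3] (x) [2, -2, 1] (x) [-1, 1, 2] and rank(T) ≤ 1.
Equivalently every frontal slice T[:,:,k] is c[k] times the rank-1 matrix [1, -3, -3] (x) [2, -2, 1]. So T has rank 1 (it is nonzero).

Yes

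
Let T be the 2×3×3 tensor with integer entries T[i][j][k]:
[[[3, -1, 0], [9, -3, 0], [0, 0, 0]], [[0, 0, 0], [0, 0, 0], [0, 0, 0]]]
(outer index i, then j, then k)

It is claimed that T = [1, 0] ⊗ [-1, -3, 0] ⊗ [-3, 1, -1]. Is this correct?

Reconstruct entry (0,0,2) from the claimed factors: Σₗ aₗ[0]bₗ[0]cₗ[2] = (1)·(-1)·(-1) = 1, but T[0,0,2] = 0. The claim is false.

No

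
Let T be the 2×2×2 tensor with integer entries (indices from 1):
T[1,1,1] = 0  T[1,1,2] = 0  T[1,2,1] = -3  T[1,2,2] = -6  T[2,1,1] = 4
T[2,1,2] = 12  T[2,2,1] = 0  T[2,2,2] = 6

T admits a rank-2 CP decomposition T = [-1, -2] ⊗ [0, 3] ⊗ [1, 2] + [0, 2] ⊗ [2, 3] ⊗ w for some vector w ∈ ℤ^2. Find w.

w = [1, 3]

Subtract the known terms from T to get the rank-1 residual R = [0, 2] ⊗ [2, 3] ⊗ w, so R[i,j,k] = a[i]·b[j]·w[k]. Pick indices with nonzero a[2]·b[1] = (2)·(2) = 4. Only the fibre through (2,1,·) is needed: R[2,1,:] = T[2,1,:] − Σₗ aₗ[2]bₗ[1]cₗ = [4, 12] − (-2)·(0)·[1, 2] = [4, 12]. Then w[k] = R[2,1,k] / 4 for each k, giving w = [4, 12] / 4 = [1, 3].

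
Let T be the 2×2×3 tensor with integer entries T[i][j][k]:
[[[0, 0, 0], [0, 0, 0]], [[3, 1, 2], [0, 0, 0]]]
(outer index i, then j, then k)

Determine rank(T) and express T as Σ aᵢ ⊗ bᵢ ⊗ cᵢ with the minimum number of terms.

rank(T) = 1

Lower bound: T ≠ 0 (e.g. T[1,0,0] = 3), so rank(T) ≥ 1.
Upper bound: if T = a ⊗ b ⊗ c then every fibre of T is a multiple of the corresponding factor, so read the factors off the fibres through the nonzero entry T[1,0,0] = 3.
The mode-1 fibre T[:,0,0] = [0, 3] gives a = (0, 1) (primitive direction); the mode-2 fibre T[1,:,0] = [3, 0] gives b = (1, 0); then c[k] = T[1,0,k] / (a[1]·b[0]) = [3, 1, 2] / 1 = (3, 1, 2).
Expanding (0, 1) ⊗ (1, 0) ⊗ (3, 1, 2) reproduces all 12 entries of T, so T = (0, 1) ⊗ (1, 0) ⊗ (3, 1, 2) and rank(T) ≤ 1.
These bounds meet, so rank(T) = 1.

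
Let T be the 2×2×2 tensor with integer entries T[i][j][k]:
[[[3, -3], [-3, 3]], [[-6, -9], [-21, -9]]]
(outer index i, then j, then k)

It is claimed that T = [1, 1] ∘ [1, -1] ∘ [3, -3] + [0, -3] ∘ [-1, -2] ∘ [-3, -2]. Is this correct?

Yes

Reconstruct entrywise from the claimed factors. For example, T[0,1,1] = 3 and Σₗ aₗ[0]bₗ[1]cₗ[1] = (1)·(-1)·(-3) + (0)·(-2)·(-2) = 3; checking all 8 entries, every one matches. The claim holds.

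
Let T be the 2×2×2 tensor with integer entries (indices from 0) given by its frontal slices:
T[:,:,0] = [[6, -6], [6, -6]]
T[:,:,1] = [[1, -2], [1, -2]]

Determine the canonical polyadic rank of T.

2

Lower bound: the mode-2 unfolding of T (rows indexed by j, columns by (i,k) = (0,0), (0,1), (1,0), (1,1)) is [[6, 1, 6, 1], [-6, -2, -6, -2]].
There the 2×2 minor on rows j ∈ {0, 1}, columns (i,k) ∈ {(0,0), (0,1)} is det [[6, 1], [-6, -2]] = -6 ≠ 0, so this unfolding has rank ≥ 2; CP rank is at least every unfolding rank, so rank(T) ≥ 2. (Unfolding ranks only ever bound the CP rank from below — rank(T) can be strictly larger than all of them — so the matching upper bound has to come from an explicit 2-term decomposition.)
Upper bound — finding two terms. Every mode-1 slice of T is a multiple of one matrix: T[i,:,:] = a[i]·M with a = [1, 1] and M = [[6, 1], [-6, -2]] (rows indexed by j, columns by k). So it suffices to write M as a sum of two rank-1 matrices.
Splitting M by its rows (j = 0, 1), M = [1, 0][6, 1]ᵀ + [0, 1][-6, -2]ᵀ.
Hence T = [1, 1] ⊗ [1, 0] ⊗ [6, 1] + [1, 1] ⊗ [0, 1] ⊗ [-6, -2], so rank(T) ≤ 2.
These bounds meet, so rank(T) = 2.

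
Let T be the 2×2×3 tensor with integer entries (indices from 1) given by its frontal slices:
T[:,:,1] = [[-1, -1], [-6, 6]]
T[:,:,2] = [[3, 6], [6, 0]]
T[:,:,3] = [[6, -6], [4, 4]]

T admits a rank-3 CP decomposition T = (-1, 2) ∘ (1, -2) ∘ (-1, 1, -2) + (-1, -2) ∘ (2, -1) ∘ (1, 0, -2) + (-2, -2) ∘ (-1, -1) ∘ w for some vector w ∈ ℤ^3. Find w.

Subtract the known terms from T to get the rank-1 residual R = (-2, -2) ∘ (-1, -1) ∘ w, so R[i,j,k] = a[i]·b[j]·w[k]. Pick indices with nonzero a[1]·b[1] = (-2)·(-1) = 2. Only the fibre through (1,1,·) is needed: R[1,1,:] = T[1,1,:] − Σₗ aₗ[1]bₗ[1]cₗ = [-1, 3, 6] − (-1)·(1)·(-1, 1, -2) − (-1)·(2)·(1, 0, -2) = [0, 4, 0]. Then w[k] = R[1,1,k] / 2 for each k, giving w = [0, 4, 0] / 2 = (0, 2, 0).

w = (0, 2, 0)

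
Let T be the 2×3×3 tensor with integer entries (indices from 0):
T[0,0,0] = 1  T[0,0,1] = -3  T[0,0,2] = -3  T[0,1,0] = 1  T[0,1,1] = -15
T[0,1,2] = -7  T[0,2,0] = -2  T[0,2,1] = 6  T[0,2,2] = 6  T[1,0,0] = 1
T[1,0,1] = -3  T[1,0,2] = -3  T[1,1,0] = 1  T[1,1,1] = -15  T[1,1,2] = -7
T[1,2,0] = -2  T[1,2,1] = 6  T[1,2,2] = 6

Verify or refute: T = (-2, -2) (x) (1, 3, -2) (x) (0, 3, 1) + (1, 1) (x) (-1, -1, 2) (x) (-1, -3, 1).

Reconstruct entrywise from the claimed factors. For example, T[1,0,2] = -3 and Σₗ aₗ[1]bₗ[0]cₗ[2] = (-2)·(1)·(1) + (1)·(-1)·(1) = -3; checking all 18 entries, every one matches. The claim holds.

Yes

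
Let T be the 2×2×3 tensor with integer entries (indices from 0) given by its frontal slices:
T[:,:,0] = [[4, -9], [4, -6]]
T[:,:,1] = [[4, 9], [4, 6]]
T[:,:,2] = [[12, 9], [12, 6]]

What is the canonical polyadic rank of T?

Lower bound: the mode-3 unfolding of T (rows indexed by k, columns by (i,j) = (0,0), (0,1), (1,0), (1,1)) is [[4, -9, 4, -6], [4, 9, 4, 6], [12, 9, 12, 6]].
There the 2×2 minor on rows k ∈ {0, 1}, columns (i,j) ∈ {(0,0), (0,1)} is det [[4, -9], [4, 9]] = 72 ≠ 0, so this unfolding has rank ≥ 2; CP rank is at least every unfolding rank, so rank(T) ≥ 2. (This is only a lower bound: in general the CP rank may exceed every unfolding rank, so we still need to exhibit 2 rank-1 terms summing to T.)
Upper bound — finding two terms. Write S_k = T[:,:,k] for the frontal slices: S₀ = [[4, -9], [4, -6]], S₁ = [[4, 9], [4, 6]], S₂ = [[12, 9], [12, 6]].
If T = a₁ ∘ b₁ ∘ c₁ + a₂ ∘ b₂ ∘ c₂ then each S_k = c₁[k]·a₁b₁ᵀ + c₂[k]·a₂b₂ᵀ. S₀ and S₁ are linearly independent, so a₁b₁ᵀ and a₂b₂ᵀ must span the same plane of matrices: they are the rank-1 matrices of the form x·S₀ + y·S₁.
det(x·S₀ + y·S₁) is 12·x² − 12·y² = 12·(x − y)(x + y), vanishing at (x:y) = (1:1) and (1:-1).
M₁ = S₀ + S₁ = [[8, 0], [8, 0]] = 8·[1, 1][1, 0]ᵀ and M₂ = S₀ − S₁ = [[0, -18], [0, -12]] = (-6)·[3, 2][0, 1]ᵀ, so take a₁ = [1, 1], b₁ = [1, 0], a₂ = [3, 2], b₂ = [0, 1].
Each slice is an integer combination of E₁ = a₁b₁ᵀ and E₂ = a₂b₂ᵀ: S₀ = 4·E₁ − 3·E₂, S₁ = 4·E₁ + 3·E₂, S₂ = 12·E₁ + 3·E₂; reading off coefficients, c₁ = [4, 4, 12] and c₂ = [-3, 3, 3].
Hence T = [1, 1] ∘ [1, 0] ∘ [4, 4, 12] + [3, 2] ∘ [0, 1] ∘ [-3, 3, 3], so rank(T) ≤ 2.
These bounds meet, so rank(T) = 2.

2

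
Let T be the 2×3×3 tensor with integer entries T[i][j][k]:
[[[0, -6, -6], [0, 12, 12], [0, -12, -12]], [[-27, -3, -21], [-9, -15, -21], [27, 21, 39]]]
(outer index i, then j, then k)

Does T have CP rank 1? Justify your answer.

The mode-2 unfolding of T (rows indexed by j, columns by (i,k) = (0,0), (0,1), (0,2), (1,0), (1,1), (1,2)) is [[0, -6, -6, -27, -3, -21], [0, 12, 12, -9, -15, -21], [0, -12, -12, 27, 21, 39]].
There the 2×2 minor on rows j ∈ {0, 1}, columns (i,k) ∈ {(0,1), (1,0)} is det [[-6, -27], [12, -9]] = 378 ≠ 0, so this unfolding has rank ≥ 2; CP rank is at least every unfolding rank, so rank(T) ≥ 2.
In particular rank(T) ≥ 2 > 1, so T is not rank-1.

No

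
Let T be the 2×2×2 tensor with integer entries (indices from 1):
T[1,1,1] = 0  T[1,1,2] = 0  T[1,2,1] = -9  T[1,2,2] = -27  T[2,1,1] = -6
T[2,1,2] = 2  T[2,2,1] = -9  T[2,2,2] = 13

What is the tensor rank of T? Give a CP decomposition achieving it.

rank(T) = 2

Lower bound: the mode-2 unfolding of T (rows indexed by j, columns by (i,k) = (1,1), (1,2), (2,1), (2,2)) is [[0, 0, -6, 2], [-9, -27, -9, 13]].
There the 2×2 minor on rows j ∈ {1, 2}, columns (i,k) ∈ {(1,1), (2,1)} is det [[0, -6], [-9, -9]] = -54 ≠ 0, so this unfolding has rank ≥ 2; CP rank is at least every unfolding rank, so rank(T) ≥ 2. (Unfolding ranks only ever bound the CP rank from below — rank(T) can be strictly larger than all of them — so the matching upper bound has to come from an explicit 2-term decomposition.)
Upper bound — finding two terms. Write S_k = T[:,:,k] for the frontal slices: S₁ = [[0, -9], [-6, -9]], S₂ = [[0, -27], [2, 13]].
If T = a₁ ⊗ b₁ ⊗ c₁ + a₂ ⊗ b₂ ⊗ c₂ then each S_k = c₁[k]·a₁b₁ᵀ + c₂[k]·a₂b₂ᵀ. S₁ and S₂ are linearly independent, so a₁b₁ᵀ and a₂b₂ᵀ must span the same plane of matrices: they are the rank-1 matrices of the form x·S₁ + y·S₂.
det(x·S₁ + y·S₂) is −54·x² − 144·xy + 54·y² = (-18)·(x + 3·y)(3·x − y), vanishing at (x:y) = (3:-1) and (1:3).
M₁ = 3·S₁ − S₂ = [[0, 0], [-20, -40]] = (-20)·(0, 1)(1, 2)ᵀ and M₂ = S₁ + 3·S₂ = [[0, -90], [0, 30]] = (-30)·(3, -1)(0, 1)ᵀ, so take a₁ = (0, 1), b₁ = (1, 2), a₂ = (3, -1), b₂ = (0, 1).
Each slice is an integer combination of E₁ = a₁b₁ᵀ and E₂ = a₂b₂ᵀ: S₁ = −6·E₁ − 3·E₂, S₂ = 2·E₁ − 9·E₂; reading off coefficients, c₁ = (-6, 2) and c₂ = (-3, -9).
Hence T = (0, 1) ⊗ (1, 2) ⊗ (-6, 2) + (3, -1) ⊗ (0, 1) ⊗ (-3, -9), so rank(T) ≤ 2.
These bounds meet, so rank(T) = 2.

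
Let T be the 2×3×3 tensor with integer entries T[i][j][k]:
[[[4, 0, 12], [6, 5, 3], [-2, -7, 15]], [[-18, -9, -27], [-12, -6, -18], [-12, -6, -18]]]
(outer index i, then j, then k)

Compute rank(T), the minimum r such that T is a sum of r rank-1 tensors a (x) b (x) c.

2

Lower bound: in the mode-3 unfolding of T (rows indexed by k, columns by (i,j)) the 2×2 minor on rows k ∈ {0, 1}, columns (i,j) ∈ {(0,0), (0,1)} is det [[4, 6], [0, 5]] = 20 ≠ 0, so that unfolding has rank ≥ 2 and hence rank(T) ≥ 2 (CP rank is at least every unfolding rank, though it can be larger).
Upper bound: with S_k = T[:,:,k], the two rank-1 terms a₁b₁ᵀ, a₂b₂ᵀ are the rank-1 members of the pencil x·S₀ + y·S₁.
The 2×2 minor of x·S₀ + y·S₁ on rows {0,1}, columns {0,1} is 60·x² + 120·xy + 45·y² = 15·(2·x + 3·y)(2·x + y), vanishing at (x:y) = (3:-2) and (1:-2).
M₁ = 3·S₀ − 2·S₁ = [[12, 8, 8], [-36, -24, -24]] = 4·[1, -3][3, 2, 2]ᵀ and M₂ = S₀ − 2·S₁ = [[4, -4, 12], [0, 0, 0]] = 4·[1, 0][1, -1, 3]ᵀ, so take a₁ = [1, -3], b₁ = [3, 2, 2], a₂ = [1, 0], b₂ = [1, -1, 3].
Each slice is an integer combination of E₁ = a₁b₁ᵀ and E₂ = a₂b₂ᵀ: S₀ = 2·E₁ − 2·E₂, S₁ = E₁ − 3·E₂, S₂ = 3·E₁ + 3·E₂; reading off coefficients, c₁ = [2, 1, 3] and c₂ = [-2, -3, 3].
Hence T = [1, -3] (x) [3, 2, 2] (x) [2, 1, 3] + [1, 0] (x) [1, -1, 3] (x) [-2, -3, 3], so rank(T) ≤ 2.
These bounds meet, so rank(T) = 2.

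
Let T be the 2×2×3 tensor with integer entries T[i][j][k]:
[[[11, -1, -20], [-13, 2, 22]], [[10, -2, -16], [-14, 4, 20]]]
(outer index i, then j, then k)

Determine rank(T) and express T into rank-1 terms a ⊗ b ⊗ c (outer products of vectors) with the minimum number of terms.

rank(T) = 2

Lower bound: the mode-2 unfolding of T (rows indexed by j, columns by (i,k) = (0,0), (0,1), (0,2), (1,0), (1,1), (1,2)) is [[11, -1, -20, 10, -2, -16], [-13, 2, 22, -14, 4, 20]].
There the 2×2 minor on rows j ∈ {0, 1}, columns (i,k) ∈ {(0,0), (0,1)} is det [[11, -1], [-13, 2]] = 9 ≠ 0, so this unfolding has rank ≥ 2; CP rank is at least every unfolding rank, so rank(T) ≥ 2. (This is only a lower bound: in general the CP rank may exceed every unfolding rank, so we still need to exhibit 2 rank-1 terms summing to T.)
Upper bound — finding two terms. Write S_k = T[:,:,k] for the frontal slices: S₀ = [[11, -13], [10, -14]], S₁ = [[-1, 2], [-2, 4]], S₂ = [[-20, 22], [-16, 20]].
If T = a₁ ⊗ b₁ ⊗ c₁ + a₂ ⊗ b₂ ⊗ c₂ then each S_k = c₁[k]·a₁b₁ᵀ + c₂[k]·a₂b₂ᵀ. S₀ and S₁ are linearly independent, so a₁b₁ᵀ and a₂b₂ᵀ must span the same plane of matrices: they are the rank-1 matrices of the form x·S₀ + y·S₁.
det(x·S₀ + y·S₁) is −24·x² + 12·xy = (-12)·(2·x − y)(x), vanishing at (x:y) = (1:2) and (0:1).
M₁ = S₀ + 2·S₁ = [[9, -9], [6, -6]] = 3·[3, 2][1, -1]ᵀ and M₂ = S₁ = [[-1, 2], [-2, 4]] = −[1, 2][1, -2]ᵀ, so take a₁ = [3, 2], b₁ = [1, -1], a₂ = [1, 2], b₂ = [1, -2].
Each slice is an integer combination of E₁ = a₁b₁ᵀ and E₂ = a₂b₂ᵀ: S₀ = 3·E₁ + 2·E₂, S₁ = −E₂, S₂ = −6·E₁ − 2·E₂; reading off coefficients, c₁ = [3, 0, -6] and c₂ = [2, -1, -2].
Hence T = [3, 2] ⊗ [1, -1] ⊗ [3, 0, -6] + [1, 2] ⊗ [1, -2] ⊗ [2, -1, -2], so rank(T) ≤ 2.
These bounds meet, so rank(T) = 2.
Check entry T[0,0,2] = -20: (3)·(1)·(-6) + (1)·(1)·(-2) = -20.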